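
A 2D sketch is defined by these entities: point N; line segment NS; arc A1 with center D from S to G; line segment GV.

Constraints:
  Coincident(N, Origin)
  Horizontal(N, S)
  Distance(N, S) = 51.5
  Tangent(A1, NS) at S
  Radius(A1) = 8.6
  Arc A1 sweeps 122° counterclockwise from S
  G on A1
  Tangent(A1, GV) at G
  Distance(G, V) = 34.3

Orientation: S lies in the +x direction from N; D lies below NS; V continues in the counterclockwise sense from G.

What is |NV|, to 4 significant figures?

75.34

N is at the origin; N and S share the same y with |NS| = 51.5 and S on the +x side, so S = (51.50, 0.000). Tangency of A1 to NS means the radius DS is perpendicular to NS, so D = S + (0, -8.6) = (51.50, -8.600). On A1, S sits at bearing 90° from D; a 122° counterclockwise sweep puts G at bearing 212°, so G = D + 8.6·(cos 212°, sin 212°) = (44.21, -13.16). Tangency of A1 to GV means the radius DG is perpendicular to GV, so GV runs along (−sin 212°, cos 212°); with |GV| = 34.3, V = (62.38, -42.25). Then |NV| = |V − N| = 75.34.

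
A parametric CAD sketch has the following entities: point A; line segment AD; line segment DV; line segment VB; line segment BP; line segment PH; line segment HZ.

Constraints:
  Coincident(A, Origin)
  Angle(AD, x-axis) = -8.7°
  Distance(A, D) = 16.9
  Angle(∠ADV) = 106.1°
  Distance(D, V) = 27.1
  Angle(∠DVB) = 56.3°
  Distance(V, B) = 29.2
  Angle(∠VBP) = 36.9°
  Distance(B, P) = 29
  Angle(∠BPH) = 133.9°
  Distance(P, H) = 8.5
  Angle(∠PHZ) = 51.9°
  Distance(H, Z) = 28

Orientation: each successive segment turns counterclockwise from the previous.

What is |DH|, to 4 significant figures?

18.59

A is at the origin; AD runs at -8.7° with length 16.9, so D = (16.71, -2.556). ∠ADV = 106.1° gives DV at 65.20° from the x-axis; with |DV| = 27.1, V = (28.07, 22.04). ∠DVB = 56.3° gives VB at -171.1° from the x-axis; with |VB| = 29.2, B = (-0.7757, 17.53). ∠VBP = 36.9° gives BP at -28.00° from the x-axis; with |BP| = 29.0, P = (24.83, 3.912). ∠BPH = 133.9° gives PH at 18.10° from the x-axis; with |PH| = 8.5, H = (32.91, 6.553). Then |DH| = |H − D| = 18.59.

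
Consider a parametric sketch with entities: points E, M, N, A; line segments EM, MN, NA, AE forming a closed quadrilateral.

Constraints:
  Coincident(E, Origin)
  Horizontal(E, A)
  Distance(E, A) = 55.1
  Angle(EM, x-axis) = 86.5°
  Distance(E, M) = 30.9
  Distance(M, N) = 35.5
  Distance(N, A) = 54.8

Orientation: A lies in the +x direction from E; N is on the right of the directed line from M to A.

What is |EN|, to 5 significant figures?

4.6569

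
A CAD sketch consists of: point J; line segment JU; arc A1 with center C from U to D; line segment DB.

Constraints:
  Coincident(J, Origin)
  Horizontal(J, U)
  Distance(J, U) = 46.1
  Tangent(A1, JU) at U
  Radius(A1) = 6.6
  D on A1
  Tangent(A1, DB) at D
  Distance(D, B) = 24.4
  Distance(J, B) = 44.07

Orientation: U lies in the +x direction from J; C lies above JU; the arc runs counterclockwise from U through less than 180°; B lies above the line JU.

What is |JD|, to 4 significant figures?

52.01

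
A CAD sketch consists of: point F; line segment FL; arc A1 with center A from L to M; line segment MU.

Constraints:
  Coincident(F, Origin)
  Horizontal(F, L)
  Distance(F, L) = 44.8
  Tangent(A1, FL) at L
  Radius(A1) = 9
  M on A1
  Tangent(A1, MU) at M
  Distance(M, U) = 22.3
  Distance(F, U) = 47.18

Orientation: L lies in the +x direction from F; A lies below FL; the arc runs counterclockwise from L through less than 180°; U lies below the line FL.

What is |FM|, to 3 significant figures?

36.9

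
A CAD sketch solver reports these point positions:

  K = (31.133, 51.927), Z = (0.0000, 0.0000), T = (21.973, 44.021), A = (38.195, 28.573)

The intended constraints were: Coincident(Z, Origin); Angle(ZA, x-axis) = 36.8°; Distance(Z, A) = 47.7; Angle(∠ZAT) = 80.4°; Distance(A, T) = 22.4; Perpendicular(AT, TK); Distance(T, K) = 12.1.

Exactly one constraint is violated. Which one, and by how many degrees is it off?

Perpendicular(AT, TK) — off by 5.60°.

Z = (0.00, 0.00) ✓; ZA at 36.80° ✓; |ZA| = 47.70 ✓; ∠ZAT = 80.40° ✓; |AT| = 22.40 ✓; ∠(AT, TK) = 95.60° ✗; |TK| = 12.10 ✓.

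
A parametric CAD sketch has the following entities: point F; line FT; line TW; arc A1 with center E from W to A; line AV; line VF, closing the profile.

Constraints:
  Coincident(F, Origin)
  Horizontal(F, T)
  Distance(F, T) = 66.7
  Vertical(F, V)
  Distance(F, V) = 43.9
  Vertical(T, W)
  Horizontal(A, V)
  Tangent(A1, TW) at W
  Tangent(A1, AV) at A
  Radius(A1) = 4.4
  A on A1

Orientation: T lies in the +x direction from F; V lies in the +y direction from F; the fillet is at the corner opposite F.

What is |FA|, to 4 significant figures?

76.21

F is at the origin; FT is horizontal with |FT| = 66.7 and T on the +x side, so T = (66.70, 0.000). F and V share the same x with |FV| = 43.9 and V on the +y side, so V = (0.000, 43.90). The virtual corner opposite F is at (66.70, 43.90). Tangency of A1 to TW means the radius EW is perpendicular to TW and the tangent condition forces EA to be normal to AV, with radius 4.4, so the center E sits 4.4 in from both sides at E = (62.30, 39.50). That places the tangent points at W = (66.70, 39.50) on TW and A = (62.30, 43.90) on AV. Then |FA| = |A − F| = 76.21.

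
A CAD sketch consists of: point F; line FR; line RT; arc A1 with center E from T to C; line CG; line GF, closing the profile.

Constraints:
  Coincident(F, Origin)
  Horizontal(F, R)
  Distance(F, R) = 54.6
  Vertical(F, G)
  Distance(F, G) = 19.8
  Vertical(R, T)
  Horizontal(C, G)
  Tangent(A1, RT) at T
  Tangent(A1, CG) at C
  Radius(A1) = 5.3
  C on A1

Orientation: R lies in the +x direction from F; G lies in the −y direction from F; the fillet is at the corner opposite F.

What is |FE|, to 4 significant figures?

51.39

F is at the origin; F and R share the same y with |FR| = 54.6 and R on the +x side, so R = (54.60, 0.000). FG is vertical with |FG| = 19.8 and G on the −y side, so G = (0.000, -19.80). The virtual corner opposite F is at (54.60, -19.80). Since A1 is tangent to RT there, ET ⟂ RT and tangency of A1 to CG means the radius EC is perpendicular to CG, with radius 5.3, so the center E sits 5.3 in from both sides at E = (49.30, -14.50). Then |FE| = |E − F| = 51.39.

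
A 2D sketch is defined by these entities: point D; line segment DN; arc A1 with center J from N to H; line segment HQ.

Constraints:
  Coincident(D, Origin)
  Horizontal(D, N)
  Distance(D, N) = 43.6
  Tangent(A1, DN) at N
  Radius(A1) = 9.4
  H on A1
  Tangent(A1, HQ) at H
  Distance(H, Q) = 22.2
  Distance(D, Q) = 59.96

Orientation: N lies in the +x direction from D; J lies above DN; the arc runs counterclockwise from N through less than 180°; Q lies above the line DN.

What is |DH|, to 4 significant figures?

53.97

D is at the origin; D and N share the same y with |DN| = 43.6 and N on the +x side, so N = (43.60, 0.000). Tangency of A1 to DN means the radius JN is perpendicular to DN, so J = N + (0, 9.4) = (43.60, 9.400). Since JH ⟂ HQ (tangency), |JQ| = √(9.4² + 22.2²) = 24.11 regardless of where H sits on A1. So Q lies on both circle(D, 59.96) and circle(J, 24.11); the above-DN intersection is Q = (50.36, 32.54). H is the foot of the tangent from Q: H = (52.94, 10.49).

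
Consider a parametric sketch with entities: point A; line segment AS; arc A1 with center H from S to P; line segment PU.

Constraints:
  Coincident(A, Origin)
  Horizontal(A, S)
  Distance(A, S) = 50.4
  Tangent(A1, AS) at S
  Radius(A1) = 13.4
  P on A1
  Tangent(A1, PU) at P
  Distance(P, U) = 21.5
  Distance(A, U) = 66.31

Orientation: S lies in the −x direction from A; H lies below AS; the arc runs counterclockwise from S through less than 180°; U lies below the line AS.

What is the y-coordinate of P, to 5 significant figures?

-18.797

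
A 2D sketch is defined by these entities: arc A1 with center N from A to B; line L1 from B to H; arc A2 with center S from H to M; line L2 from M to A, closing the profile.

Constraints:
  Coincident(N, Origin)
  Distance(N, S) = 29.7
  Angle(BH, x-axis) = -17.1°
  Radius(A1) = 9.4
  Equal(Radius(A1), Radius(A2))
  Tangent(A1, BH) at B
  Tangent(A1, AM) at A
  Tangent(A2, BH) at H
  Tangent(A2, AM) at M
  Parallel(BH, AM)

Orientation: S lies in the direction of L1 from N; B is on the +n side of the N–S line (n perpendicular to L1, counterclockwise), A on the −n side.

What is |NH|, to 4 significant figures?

31.15

The slot axis is L1's direction at -17.1°, so u = (cos -17.1°, sin -17.1°) = (0.9558, -0.2940) and n = (−sin -17.1°, cos -17.1°) = (0.2940, 0.9558). N is at the origin and S lies 29.7 along u from N, so S = 29.7·u = (28.39, -8.733). Tangency of A1 to both parallel lines with radius 9.4 puts B and A at N ± 9.4·n: B = (2.764, 8.984), A = (-2.764, -8.984). Equal radii place H and M the same way about S: H = S + 9.4·n = (31.15, 0.2515), M = S − 9.4·n = (25.62, -17.72). Then |NH| = |H − N| = 31.15.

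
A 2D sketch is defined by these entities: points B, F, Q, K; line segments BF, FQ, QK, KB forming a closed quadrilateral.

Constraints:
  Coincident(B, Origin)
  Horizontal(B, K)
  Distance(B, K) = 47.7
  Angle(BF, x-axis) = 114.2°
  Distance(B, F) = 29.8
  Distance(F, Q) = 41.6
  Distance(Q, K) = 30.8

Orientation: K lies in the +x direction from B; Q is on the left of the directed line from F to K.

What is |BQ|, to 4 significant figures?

38.34

Checks: |FQ| = 41.60 ✓; |QK| = 30.80 ✓.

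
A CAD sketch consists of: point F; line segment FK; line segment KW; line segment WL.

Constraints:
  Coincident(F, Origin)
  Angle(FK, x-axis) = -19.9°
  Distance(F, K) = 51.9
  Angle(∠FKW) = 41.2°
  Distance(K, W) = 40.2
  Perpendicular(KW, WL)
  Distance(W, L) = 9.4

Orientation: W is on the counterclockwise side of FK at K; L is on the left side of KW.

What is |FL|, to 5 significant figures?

24.813

F is at the origin; FK runs at -19.9° with length 51.9, so K = 51.9·(cos -19.9°, sin -19.9°) = (48.801, -17.666). ∠FKW = 41.2°, so KW runs at -19.9° + (180° − 41.2°) = 118.90° from the x-axis; with |KW| = 40.2, W = K + 40.2·(cos 118.90°, sin 118.90°) = (29.373, 17.528). KW ⟂ WL; with |WL| = 9.4 on the left of KW, L = W + 9.4·(-0.87546, -0.48328) = (21.144, 12.985). Then |FL| = |L − F| = 24.813.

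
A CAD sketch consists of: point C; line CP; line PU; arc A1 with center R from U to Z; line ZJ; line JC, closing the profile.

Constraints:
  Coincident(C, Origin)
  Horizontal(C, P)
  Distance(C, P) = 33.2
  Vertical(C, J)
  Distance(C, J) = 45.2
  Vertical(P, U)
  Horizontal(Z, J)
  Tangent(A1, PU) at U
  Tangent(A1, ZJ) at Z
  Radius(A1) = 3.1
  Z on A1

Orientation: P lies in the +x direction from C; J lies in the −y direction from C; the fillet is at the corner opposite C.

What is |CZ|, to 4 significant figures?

54.31

C is at the origin; C and P share the same y with |CP| = 33.2 and P on the +x side, so P = (33.20, 0.000). CJ is vertical with |CJ| = 45.2 and J on the −y side, so J = (0.000, -45.20). The virtual corner opposite C is at (33.20, -45.20). The tangent condition forces RU to be normal to PU and tangency of A1 to ZJ means the radius RZ is perpendicular to ZJ, with radius 3.1, so the center R sits 3.1 in from both sides at R = (30.10, -42.10). That places the tangent points at U = (33.20, -42.10) on PU and Z = (30.10, -45.20) on ZJ. Then |CZ| = |Z − C| = 54.31.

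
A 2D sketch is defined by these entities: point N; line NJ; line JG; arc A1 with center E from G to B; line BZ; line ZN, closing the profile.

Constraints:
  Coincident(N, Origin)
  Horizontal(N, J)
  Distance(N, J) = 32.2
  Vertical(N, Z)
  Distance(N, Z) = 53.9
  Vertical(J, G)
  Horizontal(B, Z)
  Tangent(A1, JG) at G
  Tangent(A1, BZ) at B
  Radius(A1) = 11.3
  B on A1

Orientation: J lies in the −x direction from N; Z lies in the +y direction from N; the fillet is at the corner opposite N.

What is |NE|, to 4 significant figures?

47.45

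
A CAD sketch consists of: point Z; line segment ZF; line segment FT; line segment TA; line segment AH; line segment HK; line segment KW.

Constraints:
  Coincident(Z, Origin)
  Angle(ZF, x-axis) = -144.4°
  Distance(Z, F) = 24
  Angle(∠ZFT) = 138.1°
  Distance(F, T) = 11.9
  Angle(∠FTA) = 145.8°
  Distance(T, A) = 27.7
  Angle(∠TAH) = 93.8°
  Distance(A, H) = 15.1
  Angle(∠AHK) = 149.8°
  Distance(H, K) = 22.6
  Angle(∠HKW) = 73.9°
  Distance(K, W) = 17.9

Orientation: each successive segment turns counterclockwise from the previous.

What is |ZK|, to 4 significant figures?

34.67

Z is at the origin; ZF runs at -144.4° with length 24.0, so F = (-19.51, -13.97). ∠ZFT = 138.1° gives FT at -102.5° from the x-axis; with |FT| = 11.9, T = (-22.09, -25.59). ∠FTA = 145.8° gives TA at -68.30° from the x-axis; with |TA| = 27.7, A = (-11.85, -51.33). ∠TAH = 93.8° gives AH at 17.90° from the x-axis; with |AH| = 15.1, H = (2.521, -46.68). ∠AHK = 149.8° gives HK at 48.10° from the x-axis; with |HK| = 22.6, K = (17.61, -29.86). Then |ZK| = |K − Z| = 34.67.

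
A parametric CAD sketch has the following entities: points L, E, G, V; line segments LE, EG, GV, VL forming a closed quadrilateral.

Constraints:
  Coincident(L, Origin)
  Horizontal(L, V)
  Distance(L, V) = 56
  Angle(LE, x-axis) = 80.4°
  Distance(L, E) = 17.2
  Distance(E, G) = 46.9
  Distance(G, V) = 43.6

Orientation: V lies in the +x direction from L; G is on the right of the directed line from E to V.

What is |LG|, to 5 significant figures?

33.701

Checks: |EG| = 46.90 ✓; |GV| = 43.60 ✓.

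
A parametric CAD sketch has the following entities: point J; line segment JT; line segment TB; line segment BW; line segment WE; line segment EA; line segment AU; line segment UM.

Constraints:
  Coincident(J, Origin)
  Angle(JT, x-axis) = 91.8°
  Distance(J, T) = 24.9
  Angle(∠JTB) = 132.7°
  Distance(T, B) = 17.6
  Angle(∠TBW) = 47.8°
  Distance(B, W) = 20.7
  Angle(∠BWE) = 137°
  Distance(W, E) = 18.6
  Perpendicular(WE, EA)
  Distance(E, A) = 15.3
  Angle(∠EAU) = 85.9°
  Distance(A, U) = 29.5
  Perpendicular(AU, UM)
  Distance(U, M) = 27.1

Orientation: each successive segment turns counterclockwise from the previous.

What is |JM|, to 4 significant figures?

32.21

J is at the origin; JT runs at 91.8° with length 24.9, so T = (-0.7821, 24.89). ∠JTB = 132.7° gives TB at 139.1° from the x-axis; with |TB| = 17.6, B = (-14.09, 36.41). ∠TBW = 47.8° gives BW at -88.70° from the x-axis; with |BW| = 20.7, W = (-13.62, 15.72). ∠BWE = 137.0° gives WE at -45.70° from the x-axis; with |WE| = 18.6, E = (-0.6250, 2.405). WE ⟂ EA, so EA runs at 44.30°; with |EA| = 15.3, A = (10.33, 13.09). ∠EAU = 85.9° gives AU at 138.4° from the x-axis; with |AU| = 29.5, U = (-11.73, 32.68). AU ⟂ UM, so UM runs at -131.6°; with |UM| = 27.1, M = (-29.73, 12.41). Then |JM| = |M − J| = 32.21.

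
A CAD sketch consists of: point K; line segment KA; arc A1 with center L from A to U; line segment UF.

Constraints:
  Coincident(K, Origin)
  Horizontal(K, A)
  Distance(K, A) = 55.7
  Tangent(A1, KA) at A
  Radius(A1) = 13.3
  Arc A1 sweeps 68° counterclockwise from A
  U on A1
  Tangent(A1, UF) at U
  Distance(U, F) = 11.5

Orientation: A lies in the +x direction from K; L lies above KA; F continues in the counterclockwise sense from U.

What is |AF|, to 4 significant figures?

25.24

On A1, A sits at bearing -90° from L; a 68° counterclockwise sweep puts U at bearing -22°, so U = L + 13.3·(cos -22°, sin -22°) = (68.03, 8.318). The tangent condition forces LU to be normal to UF, so UF runs along (−sin -22°, cos -22°); with |UF| = 11.5, F = (72.34, 18.98). Then |AF| = |F − A| = 25.24.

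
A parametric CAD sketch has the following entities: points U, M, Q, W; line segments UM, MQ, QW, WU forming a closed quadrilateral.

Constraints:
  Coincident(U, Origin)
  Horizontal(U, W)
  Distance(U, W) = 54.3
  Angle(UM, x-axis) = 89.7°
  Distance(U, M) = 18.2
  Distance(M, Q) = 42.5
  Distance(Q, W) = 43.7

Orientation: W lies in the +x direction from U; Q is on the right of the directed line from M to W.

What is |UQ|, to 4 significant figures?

26.59

U is at the origin; U and W share the same y with |UW| = 54.3 and W in +x, so W = (54.3, 0). UM runs at 89.7° with |UM| = 18.2, so M = (0.09529, 18.20). Q is determined by |MQ| = 42.5 and |QW| = 43.7 together: it lies at the intersection of circle(M, 42.5) and circle(W, 43.7). With |MW| = 57.18, the foot of the radical line on MW is 27.68 from M and the perpendicular offset is √(42.5² − 27.68²) = 32.25. Taking the right-of-MW solution: Q = (16.08, -21.18).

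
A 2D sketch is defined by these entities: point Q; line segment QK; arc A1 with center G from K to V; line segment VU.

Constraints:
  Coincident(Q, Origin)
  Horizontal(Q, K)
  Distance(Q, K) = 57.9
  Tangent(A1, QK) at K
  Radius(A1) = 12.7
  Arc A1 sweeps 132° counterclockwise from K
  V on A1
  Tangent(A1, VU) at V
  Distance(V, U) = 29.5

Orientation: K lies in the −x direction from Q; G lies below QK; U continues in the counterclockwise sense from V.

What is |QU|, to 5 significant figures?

64.226

Q is at the origin; Q and K share the same y with |QK| = 57.9 and K on the −x side, so K = (-57.900, 0.0000). Since A1 is tangent to QK there, GK ⟂ QK, so G = K + (0, -12.7) = (-57.900, -12.700). On A1, K sits at bearing 90° from G; a 132° counterclockwise sweep puts V at bearing 222°, so V = G + 12.7·(cos 222°, sin 222°) = (-67.338, -21.198). The tangent condition forces GV to be normal to VU, so VU runs along (−sin 222°, cos 222°); with |VU| = 29.5, U = (-47.599, -43.121). Then |QU| = |U − Q| = 64.226.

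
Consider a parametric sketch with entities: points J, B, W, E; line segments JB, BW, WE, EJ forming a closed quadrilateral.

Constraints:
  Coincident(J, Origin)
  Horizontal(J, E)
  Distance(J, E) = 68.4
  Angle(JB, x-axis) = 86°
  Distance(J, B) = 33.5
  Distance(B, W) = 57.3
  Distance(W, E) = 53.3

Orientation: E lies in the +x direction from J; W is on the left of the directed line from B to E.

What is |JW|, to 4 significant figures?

76.80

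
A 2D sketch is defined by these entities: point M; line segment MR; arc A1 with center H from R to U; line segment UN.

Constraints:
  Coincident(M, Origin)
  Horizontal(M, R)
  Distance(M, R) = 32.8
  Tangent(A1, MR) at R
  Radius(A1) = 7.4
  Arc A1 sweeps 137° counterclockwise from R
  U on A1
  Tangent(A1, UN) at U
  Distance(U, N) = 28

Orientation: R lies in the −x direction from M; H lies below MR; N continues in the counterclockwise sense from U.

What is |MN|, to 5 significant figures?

36.329

M is at the origin; M and R share the same y with |MR| = 32.8 and R on the −x side, so R = (-32.800, 0.0000). Tangency of A1 to MR means the radius HR is perpendicular to MR, so H = R + (0, -7.4) = (-32.800, -7.4000). On A1, R sits at bearing 90° from H; a 137° counterclockwise sweep puts U at bearing 227°, so U = H + 7.4·(cos 227°, sin 227°) = (-37.847, -12.812). The tangent condition forces HU to be normal to UN, so UN runs along (−sin 227°, cos 227°); with |UN| = 28.0, N = (-17.369, -31.908). Then |MN| = |N − M| = 36.329.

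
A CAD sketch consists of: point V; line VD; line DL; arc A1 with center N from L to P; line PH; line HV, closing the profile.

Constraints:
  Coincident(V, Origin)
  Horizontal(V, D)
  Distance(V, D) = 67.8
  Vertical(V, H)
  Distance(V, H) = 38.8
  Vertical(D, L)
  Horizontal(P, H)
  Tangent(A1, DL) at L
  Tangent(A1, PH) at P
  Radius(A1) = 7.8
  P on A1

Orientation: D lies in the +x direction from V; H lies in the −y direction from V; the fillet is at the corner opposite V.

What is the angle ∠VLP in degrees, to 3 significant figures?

69.6°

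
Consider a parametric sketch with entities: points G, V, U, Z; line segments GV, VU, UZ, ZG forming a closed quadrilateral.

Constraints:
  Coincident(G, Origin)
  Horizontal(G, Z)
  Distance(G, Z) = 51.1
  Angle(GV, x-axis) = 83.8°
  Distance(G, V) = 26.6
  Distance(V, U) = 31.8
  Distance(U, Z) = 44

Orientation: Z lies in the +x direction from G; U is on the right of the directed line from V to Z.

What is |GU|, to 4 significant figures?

8.940

Checks: |VU| = 31.80 ✓; |UZ| = 44.00 ✓.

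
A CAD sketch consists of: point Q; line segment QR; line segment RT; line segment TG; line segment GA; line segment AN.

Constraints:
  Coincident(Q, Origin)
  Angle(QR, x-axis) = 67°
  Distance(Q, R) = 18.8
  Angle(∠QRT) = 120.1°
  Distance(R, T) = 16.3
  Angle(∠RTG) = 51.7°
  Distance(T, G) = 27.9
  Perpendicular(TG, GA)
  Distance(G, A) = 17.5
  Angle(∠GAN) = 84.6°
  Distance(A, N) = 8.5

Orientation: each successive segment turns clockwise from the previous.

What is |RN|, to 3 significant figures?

10.1

Q is at the origin; QR runs at 67.0° with length 18.8, so R = (7.35, 17.3). ∠QRT = 120.1° gives RT at 7.10° from the x-axis; with |RT| = 16.3, T = (23.5, 19.3). ∠RTG = 51.7° gives TG at -121° from the x-axis; with |TG| = 27.9, G = (9.07, -4.54). The perpendicularity gives GA at right angles to TG, so GA runs at 149°; with |GA| = 17.5, A = (-5.90, 4.52). ∠GAN = 84.6° gives AN at 53.4° from the x-axis; with |AN| = 8.5, N = (-0.833, 11.3). Then |RN| = |N − R| = 10.1.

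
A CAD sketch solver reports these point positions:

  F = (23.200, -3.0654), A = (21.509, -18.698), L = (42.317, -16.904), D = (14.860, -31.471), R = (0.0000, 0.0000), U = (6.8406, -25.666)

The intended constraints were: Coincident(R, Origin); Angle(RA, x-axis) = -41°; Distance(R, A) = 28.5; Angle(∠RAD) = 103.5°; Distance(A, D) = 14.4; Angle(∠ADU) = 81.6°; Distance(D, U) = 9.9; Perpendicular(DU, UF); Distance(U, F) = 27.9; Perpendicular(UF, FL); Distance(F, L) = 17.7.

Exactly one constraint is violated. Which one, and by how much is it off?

Distance(F, L) = 17.7 — off by 5.90.

R = (0.00, 0.00) ✓; RA at -41.00° ✓; |RA| = 28.50 ✓; ∠RAD = 103.5° ✓; |AD| = 14.40 ✓; ∠ADU = 81.60° ✓; |DU| = 9.900 ✓; ∠(DU, UF) = 90.00° ✓; |UF| = 27.90 ✓; ∠(UF, FL) = 90.00° ✓; |FL| = 23.60 ✗.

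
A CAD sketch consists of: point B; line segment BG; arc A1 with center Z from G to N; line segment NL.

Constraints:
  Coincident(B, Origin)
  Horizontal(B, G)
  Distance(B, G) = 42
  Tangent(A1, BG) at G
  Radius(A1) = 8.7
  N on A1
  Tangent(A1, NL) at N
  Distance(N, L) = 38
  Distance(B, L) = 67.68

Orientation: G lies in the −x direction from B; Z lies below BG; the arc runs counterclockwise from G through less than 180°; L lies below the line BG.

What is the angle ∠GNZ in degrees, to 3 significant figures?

43.4°

Checks: |ZN| = 8.700 ✓; ∠(ZN, NL) = 90.00° ✓; |NL| = 38.00 ✓; |BL| = 67.68 ✓.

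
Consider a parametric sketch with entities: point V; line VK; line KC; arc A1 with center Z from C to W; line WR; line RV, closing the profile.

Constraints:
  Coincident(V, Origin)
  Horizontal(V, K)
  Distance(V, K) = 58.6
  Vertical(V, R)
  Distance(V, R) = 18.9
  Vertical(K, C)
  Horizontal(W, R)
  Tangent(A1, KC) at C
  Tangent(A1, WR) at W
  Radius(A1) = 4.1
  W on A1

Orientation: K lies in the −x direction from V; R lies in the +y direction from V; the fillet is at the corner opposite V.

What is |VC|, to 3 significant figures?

60.4

V is at the origin; V and K share the same y with |VK| = 58.6 and K on the −x side, so K = (-58.6, 0.00). VR is vertical with |VR| = 18.9 and R on the +y side, so R = (0.00, 18.9). The virtual corner opposite V is at (-58.6, 18.9). A1 meets KC tangentially, so ZC is at right angles to KC and A1 meets WR tangentially, so ZW is at right angles to WR, with radius 4.1, so the center Z sits 4.1 in from both sides at Z = (-54.5, 14.8). That places the tangent points at C = (-58.6, 14.8) on KC and W = (-54.5, 18.9) on WR. Then |VC| = |C − V| = 60.4.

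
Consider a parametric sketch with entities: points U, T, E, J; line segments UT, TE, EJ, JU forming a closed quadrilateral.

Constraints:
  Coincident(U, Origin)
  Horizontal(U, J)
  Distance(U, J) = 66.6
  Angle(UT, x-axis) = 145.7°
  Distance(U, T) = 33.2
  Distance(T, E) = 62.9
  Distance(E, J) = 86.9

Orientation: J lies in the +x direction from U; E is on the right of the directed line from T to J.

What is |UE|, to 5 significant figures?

42.744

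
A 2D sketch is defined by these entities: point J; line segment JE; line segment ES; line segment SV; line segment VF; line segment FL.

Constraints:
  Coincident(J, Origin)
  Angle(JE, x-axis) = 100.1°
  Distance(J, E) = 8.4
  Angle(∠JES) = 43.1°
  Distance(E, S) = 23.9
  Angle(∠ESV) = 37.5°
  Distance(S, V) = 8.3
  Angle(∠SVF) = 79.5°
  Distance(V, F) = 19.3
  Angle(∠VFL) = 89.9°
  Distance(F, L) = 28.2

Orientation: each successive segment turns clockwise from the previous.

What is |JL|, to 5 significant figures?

41.218

∠SVF = 79.5° gives VF at 80.200° from the x-axis; with |VF| = 19.3, F = (12.650, 12.870). ∠VFL = 89.9° gives FL at -9.9000° from the x-axis; with |FL| = 28.2, L = (40.430, 8.0217). Then |JL| = |L − J| = 41.218.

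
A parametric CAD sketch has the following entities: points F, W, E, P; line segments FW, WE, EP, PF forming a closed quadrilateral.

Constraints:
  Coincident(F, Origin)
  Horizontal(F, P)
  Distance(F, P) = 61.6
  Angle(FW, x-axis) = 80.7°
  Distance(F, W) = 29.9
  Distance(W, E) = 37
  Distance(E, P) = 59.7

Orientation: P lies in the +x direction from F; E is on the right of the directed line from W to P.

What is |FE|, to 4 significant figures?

7.778

F is at the origin; F and P share the same y with |FP| = 61.6 and P in +x, so P = (61.6, 0). FW runs at 80.7° with |FW| = 29.9, so W = (4.832, 29.51). E is determined by |WE| = 37.0 and |EP| = 59.7 together: it lies at the intersection of circle(W, 37.0) and circle(P, 59.7). With |WP| = 63.98, the foot of the radical line on WP is 14.83 from W and the perpendicular offset is √(37.0² − 14.83²) = 33.90. Taking the right-of-WP solution: E = (2.362, -7.410).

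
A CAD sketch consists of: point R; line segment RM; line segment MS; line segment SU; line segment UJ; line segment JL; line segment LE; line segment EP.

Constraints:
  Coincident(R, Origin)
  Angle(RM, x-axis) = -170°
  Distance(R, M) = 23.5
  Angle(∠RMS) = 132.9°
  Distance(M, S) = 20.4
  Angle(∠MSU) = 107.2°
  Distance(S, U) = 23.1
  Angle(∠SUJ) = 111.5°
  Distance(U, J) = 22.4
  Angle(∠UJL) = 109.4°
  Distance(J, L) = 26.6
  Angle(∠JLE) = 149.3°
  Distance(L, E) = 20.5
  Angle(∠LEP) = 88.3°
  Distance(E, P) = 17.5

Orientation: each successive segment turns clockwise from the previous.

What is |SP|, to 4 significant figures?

27.16

R is at the origin; RM runs at -170.0° with length 23.5, so M = (-23.14, -4.081). ∠RMS = 132.9° gives MS at 142.9° from the x-axis; with |MS| = 20.4, S = (-39.41, 8.225). ∠MSU = 107.2° gives SU at 70.10° from the x-axis; with |SU| = 23.1, U = (-31.55, 29.95). ∠SUJ = 111.5° gives UJ at 1.600° from the x-axis; with |UJ| = 22.4, J = (-9.160, 30.57). ∠UJL = 109.4° gives JL at -69.00° from the x-axis; with |JL| = 26.6, L = (0.3729, 5.738). ∠JLE = 149.3° gives LE at -99.70° from the x-axis; with |LE| = 20.5, E = (-3.081, -14.47). ∠LEP = 88.3° gives EP at 168.6° from the x-axis; with |EP| = 17.5, P = (-20.24, -11.01). Then |SP| = |P − S| = 27.16.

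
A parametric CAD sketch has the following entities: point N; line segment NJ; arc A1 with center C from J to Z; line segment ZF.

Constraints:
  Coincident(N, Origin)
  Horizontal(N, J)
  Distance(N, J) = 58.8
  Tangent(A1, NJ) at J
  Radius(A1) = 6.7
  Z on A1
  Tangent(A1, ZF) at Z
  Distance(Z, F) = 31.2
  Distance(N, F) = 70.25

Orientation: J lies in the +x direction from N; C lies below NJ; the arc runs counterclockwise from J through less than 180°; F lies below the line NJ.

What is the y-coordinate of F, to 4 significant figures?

-38.61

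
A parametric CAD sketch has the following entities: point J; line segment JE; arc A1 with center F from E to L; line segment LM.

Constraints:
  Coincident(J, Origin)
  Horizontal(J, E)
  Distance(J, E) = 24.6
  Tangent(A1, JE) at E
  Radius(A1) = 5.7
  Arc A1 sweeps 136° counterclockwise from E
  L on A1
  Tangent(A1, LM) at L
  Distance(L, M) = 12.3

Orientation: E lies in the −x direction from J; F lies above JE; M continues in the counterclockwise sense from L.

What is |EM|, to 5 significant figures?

18.985

On A1, E sits at bearing -90° from F; a 136° counterclockwise sweep puts L at bearing 46°, so L = F + 5.7·(cos 46°, sin 46°) = (-20.640, 9.8002). Since A1 is tangent to LM there, FL ⟂ LM, so LM runs along (−sin 46°, cos 46°); with |LM| = 12.3, M = (-29.488, 18.345). Then |EM| = |M − E| = 18.985.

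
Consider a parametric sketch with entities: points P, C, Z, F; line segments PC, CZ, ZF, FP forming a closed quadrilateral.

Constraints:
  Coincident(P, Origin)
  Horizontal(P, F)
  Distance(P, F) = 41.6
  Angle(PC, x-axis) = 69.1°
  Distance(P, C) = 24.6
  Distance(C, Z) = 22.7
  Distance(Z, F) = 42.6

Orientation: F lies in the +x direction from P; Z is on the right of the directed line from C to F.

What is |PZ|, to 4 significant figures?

2.630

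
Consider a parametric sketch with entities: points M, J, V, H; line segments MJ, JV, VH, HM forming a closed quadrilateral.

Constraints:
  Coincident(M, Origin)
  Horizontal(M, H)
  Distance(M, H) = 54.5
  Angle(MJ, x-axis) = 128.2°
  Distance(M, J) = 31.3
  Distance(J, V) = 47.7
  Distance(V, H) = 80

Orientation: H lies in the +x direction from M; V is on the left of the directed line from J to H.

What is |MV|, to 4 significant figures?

64.74

M is at the origin; M and H share the same y with |MH| = 54.5 and H in +x, so H = (54.5, 0). MJ runs at 128.2° with |MJ| = 31.3, so J = (-19.36, 24.60). V is determined by |JV| = 47.7 and |VH| = 80.0 together: it lies at the intersection of circle(J, 47.7) and circle(H, 80.0). With |JH| = 77.84, the foot of the radical line on JH is 12.43 from J and the perpendicular offset is √(47.7² − 12.43²) = 46.05. Taking the left-of-JH solution: V = (6.988, 64.36).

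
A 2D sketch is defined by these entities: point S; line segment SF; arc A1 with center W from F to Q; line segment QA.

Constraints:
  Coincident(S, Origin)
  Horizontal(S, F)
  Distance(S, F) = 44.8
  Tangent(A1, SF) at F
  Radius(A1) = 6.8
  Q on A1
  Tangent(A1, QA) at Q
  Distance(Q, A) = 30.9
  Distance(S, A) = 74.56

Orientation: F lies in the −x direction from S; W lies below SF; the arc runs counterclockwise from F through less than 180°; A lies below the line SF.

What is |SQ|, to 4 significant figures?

50.08

Checks: ∠(WF, FS) = 90.00° ✓; |WF| = 6.800 ✓; |WQ| = 6.800 ✓; ∠(WQ, QA) = 90.00° ✓; |QA| = 30.90 ✓; |SA| = 74.56 ✓.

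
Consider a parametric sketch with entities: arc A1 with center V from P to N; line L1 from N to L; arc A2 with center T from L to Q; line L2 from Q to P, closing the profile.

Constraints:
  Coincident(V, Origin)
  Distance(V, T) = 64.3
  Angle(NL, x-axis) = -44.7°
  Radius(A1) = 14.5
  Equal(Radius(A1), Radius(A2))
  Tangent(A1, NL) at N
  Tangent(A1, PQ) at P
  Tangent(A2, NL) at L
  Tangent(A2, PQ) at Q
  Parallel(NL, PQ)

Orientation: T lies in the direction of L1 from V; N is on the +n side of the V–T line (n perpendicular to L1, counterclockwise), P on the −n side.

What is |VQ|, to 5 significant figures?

65.915

Tangency of A1 to both parallel lines with radius 14.5 puts N and P at V ± 14.5·n: N = (10.199, 10.307), P = (-10.199, -10.307). Equal radii place L and Q the same way about T: L = T + 14.5·n = (55.904, -34.922), Q = T − 14.5·n = (35.505, -55.535). Then |VQ| = |Q − V| = 65.915.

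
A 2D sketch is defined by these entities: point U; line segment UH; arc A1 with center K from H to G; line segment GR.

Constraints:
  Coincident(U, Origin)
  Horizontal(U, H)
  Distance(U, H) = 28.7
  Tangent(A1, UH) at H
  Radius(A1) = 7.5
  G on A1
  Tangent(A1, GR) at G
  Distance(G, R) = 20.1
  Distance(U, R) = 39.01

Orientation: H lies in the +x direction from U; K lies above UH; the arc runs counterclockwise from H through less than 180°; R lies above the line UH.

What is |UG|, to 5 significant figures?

37.027

Checks: |KH| = 7.500 ✓; |KG| = 7.500 ✓; ∠(KG, GR) = 90.00° ✓; |GR| = 20.10 ✓; |UR| = 39.01 ✓.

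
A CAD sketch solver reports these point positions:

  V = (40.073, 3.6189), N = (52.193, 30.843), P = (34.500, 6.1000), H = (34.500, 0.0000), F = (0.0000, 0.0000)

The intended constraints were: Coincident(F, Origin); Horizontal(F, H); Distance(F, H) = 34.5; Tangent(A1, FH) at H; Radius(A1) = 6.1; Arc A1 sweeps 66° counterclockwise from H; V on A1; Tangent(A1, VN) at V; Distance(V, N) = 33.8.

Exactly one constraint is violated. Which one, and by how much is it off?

Distance(V, N) = 33.8 — off by 4.00.

F = (0.00, 0.00) ✓; F.y = 0.00, H.y = 0.00 ✓; |FH| = 34.50 ✓; ∠(PH, HF) = 90.00° ✓; |PH| = 6.100 ✓; bearing(P→V) − bearing(P→H) = 66.00° ✓; |PV| = 6.100 ✓; ∠(PV, VN) = 90.00° ✓; |VN| = 29.80 ✗.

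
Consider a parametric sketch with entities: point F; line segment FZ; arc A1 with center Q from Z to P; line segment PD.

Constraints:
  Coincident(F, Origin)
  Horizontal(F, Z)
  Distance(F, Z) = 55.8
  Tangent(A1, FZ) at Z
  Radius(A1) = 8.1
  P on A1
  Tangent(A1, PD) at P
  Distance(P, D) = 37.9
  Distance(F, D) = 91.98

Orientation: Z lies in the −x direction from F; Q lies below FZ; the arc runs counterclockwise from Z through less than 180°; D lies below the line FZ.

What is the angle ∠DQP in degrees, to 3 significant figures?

77.9°

Checks: |FZ| = 55.80 ✓; |QP| = 8.100 ✓; ∠(QP, PD) = 90.00° ✓; |PD| = 37.90 ✓; |FD| = 91.98 ✓.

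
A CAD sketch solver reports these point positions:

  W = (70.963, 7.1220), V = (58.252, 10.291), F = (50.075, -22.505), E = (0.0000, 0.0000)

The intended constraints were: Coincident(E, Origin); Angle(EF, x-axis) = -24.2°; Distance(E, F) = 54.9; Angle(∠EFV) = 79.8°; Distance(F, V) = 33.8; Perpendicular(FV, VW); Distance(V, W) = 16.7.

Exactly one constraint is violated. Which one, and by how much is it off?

Distance(V, W) = 16.7 — off by 3.60.

E = (0.00, 0.00) ✓; EF at -24.20° ✓; |EF| = 54.90 ✓; ∠EFV = 79.80° ✓; |FV| = 33.80 ✓; ∠(FV, VW) = 90.00° ✓; |VW| = 13.10 ✗.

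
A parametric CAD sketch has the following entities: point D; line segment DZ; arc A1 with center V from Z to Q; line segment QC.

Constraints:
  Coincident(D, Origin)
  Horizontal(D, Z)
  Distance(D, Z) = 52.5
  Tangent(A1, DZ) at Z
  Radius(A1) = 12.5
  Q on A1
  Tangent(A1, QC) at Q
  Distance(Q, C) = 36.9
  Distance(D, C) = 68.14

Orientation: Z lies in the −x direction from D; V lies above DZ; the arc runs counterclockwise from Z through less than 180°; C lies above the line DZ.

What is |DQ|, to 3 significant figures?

42.6

D is at the origin; DZ is horizontal with |DZ| = 52.5 and Z on the −x side, so Z = (-52.5, 0.00). Tangency of A1 to DZ means the radius VZ is perpendicular to DZ, so V = Z + (0, 12.5) = (-52.5, 12.5). Since VQ ⟂ QC (tangency), |VC| = √(12.5² + 36.9²) = 39.0 regardless of where Q sits on A1. So C lies on both circle(D, 68.14) and circle(V, 39.0); the above-DZ intersection is C = (-45.4, 50.8). Q is the foot of the tangent from C: Q = (-40.1, 14.3).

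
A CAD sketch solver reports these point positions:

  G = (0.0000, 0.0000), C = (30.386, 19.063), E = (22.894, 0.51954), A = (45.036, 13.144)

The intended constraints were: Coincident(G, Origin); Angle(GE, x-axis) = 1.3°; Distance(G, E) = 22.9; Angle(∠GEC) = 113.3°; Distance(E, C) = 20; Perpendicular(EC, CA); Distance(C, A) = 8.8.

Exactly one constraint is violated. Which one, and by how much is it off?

Distance(C, A) = 8.8 — off by 7.00.

G = (0.00, 0.00) ✓; GE at 1.300° ✓; |GE| = 22.90 ✓; ∠GEC = 113.3° ✓; |EC| = 20.00 ✓; ∠(EC, CA) = 90.00° ✓; |CA| = 15.80 ✗.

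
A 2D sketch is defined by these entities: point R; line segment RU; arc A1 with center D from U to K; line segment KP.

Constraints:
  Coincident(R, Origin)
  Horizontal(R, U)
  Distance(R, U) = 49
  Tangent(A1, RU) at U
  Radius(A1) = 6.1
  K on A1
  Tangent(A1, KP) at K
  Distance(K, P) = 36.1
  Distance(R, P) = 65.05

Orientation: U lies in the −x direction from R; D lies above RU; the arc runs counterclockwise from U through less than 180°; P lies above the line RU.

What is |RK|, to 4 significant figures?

43.57

Checks: |DK| = 6.100 ✓; ∠(DK, KP) = 90.00° ✓; |KP| = 36.10 ✓; |RP| = 65.05 ✓.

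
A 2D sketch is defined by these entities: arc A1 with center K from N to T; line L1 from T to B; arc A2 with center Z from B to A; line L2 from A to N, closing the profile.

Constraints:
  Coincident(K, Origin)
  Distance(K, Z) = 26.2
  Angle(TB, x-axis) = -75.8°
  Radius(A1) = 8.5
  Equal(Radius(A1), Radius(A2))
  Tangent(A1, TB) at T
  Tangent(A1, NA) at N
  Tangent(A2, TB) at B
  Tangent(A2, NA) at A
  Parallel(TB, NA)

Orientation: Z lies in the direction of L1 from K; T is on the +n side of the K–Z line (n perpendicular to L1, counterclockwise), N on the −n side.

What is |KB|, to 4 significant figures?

27.54

The slot axis is L1's direction at -75.8°, so u = (cos -75.8°, sin -75.8°) = (0.2453, -0.9694) and n = (−sin -75.8°, cos -75.8°) = (0.9694, 0.2453). K is at the origin and Z lies 26.2 along u from K, so Z = 26.2·u = (6.427, -25.40). Tangency of A1 to both parallel lines with radius 8.5 puts T and N at K ± 8.5·n: T = (8.240, 2.085), N = (-8.240, -2.085). Equal radii place B and A the same way about Z: B = Z + 8.5·n = (14.67, -23.31), A = Z − 8.5·n = (-1.813, -27.48). Then |KB| = |B − K| = 27.54.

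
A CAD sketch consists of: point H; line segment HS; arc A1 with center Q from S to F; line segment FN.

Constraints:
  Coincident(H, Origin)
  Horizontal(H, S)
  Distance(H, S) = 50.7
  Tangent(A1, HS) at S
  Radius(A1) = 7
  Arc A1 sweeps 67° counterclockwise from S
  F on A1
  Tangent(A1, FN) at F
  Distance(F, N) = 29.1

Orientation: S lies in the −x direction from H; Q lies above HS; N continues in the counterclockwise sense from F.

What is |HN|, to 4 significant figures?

45.23

H is at the origin; HS is horizontal with |HS| = 50.7 and S on the −x side, so S = (-50.70, 0.000). Tangency of A1 to HS means the radius QS is perpendicular to HS, so Q = S + (0, 7) = (-50.70, 7.000). On A1, S sits at bearing -90° from Q; a 67° counterclockwise sweep puts F at bearing -23°, so F = Q + 7.0·(cos -23°, sin -23°) = (-44.26, 4.265). A1 meets FN tangentially, so QF is at right angles to FN, so FN runs along (−sin -23°, cos -23°); with |FN| = 29.1, N = (-32.89, 31.05). Then |HN| = |N − H| = 45.23.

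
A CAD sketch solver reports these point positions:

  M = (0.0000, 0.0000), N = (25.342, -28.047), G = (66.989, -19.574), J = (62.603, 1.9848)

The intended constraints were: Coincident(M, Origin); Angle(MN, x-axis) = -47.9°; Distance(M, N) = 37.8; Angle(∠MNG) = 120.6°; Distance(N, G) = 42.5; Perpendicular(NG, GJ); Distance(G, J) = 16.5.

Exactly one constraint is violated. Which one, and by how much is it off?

Distance(G, J) = 16.5 — off by 5.50.

M = (0.00, 0.00) ✓; MN at -47.90° ✓; |MN| = 37.80 ✓; ∠MNG = 120.6° ✓; |NG| = 42.50 ✓; ∠(NG, GJ) = 90.00° ✓; |GJ| = 22.00 ✗.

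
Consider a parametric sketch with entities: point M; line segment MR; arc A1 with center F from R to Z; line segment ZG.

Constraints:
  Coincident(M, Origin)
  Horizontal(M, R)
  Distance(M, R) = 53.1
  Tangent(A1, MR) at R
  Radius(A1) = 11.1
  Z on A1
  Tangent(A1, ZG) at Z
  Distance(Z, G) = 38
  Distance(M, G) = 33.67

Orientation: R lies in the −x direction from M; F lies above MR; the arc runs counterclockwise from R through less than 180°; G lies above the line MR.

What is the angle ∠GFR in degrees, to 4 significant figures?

116.4°

M is at the origin; M and R share the same y with |MR| = 53.1 and R on the −x side, so R = (-53.10, 0.000). The tangent condition forces FR to be normal to MR, so F = R + (0, 11.1) = (-53.10, 11.10). Since FZ ⟂ ZG (tangency), |FG| = √(11.1² + 38.0²) = 39.59 regardless of where Z sits on A1. So G lies on both circle(M, 33.67) and circle(F, 39.59); the above-MR intersection is G = (-17.63, 28.68). Z is the foot of the tangent from G: Z = (-45.58, 2.936).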